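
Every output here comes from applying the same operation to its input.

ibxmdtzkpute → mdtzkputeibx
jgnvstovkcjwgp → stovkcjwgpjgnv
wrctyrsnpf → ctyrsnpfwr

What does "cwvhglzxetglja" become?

glzxetgljacwvh

In each case the input is transformed by: swap the front and back halves of the string, then move the last 3 characters to the front (rotate right by 3).
"cwvhglzxetglja" → "glzxetgljacwvh".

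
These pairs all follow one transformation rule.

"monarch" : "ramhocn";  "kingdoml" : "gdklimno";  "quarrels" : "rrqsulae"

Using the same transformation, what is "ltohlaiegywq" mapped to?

ailqtwoyhgle

Each output is the input with this applied: take characters alternately from the front and the back (1st, last, 2nd, 2nd-last, ...), then move the last 2 characters to the front (rotate right by 2).
Working it through for "ltohlaiegywq": intermediate "lqtwoyhgleai", final "ailqtwoyhgle".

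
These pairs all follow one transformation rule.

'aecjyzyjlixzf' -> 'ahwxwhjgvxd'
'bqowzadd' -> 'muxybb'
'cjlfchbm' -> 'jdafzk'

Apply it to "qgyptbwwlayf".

Each output is the input with this applied: shift every letter 2 places backward in the alphabet (wrapping around), then delete the first 2 characters.
"qgyptbwwlayf" → "wnrzuujywd".
(Check on "bqowzadd": → "zomuxybb" → "muxybb" ✓)

wnrzuujywd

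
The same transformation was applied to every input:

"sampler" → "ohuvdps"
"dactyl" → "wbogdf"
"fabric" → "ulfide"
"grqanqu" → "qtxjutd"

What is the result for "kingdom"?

Each output is the input with this applied: shift every letter 3 places forward in the alphabet (wrapping around), then move the last 3 characters to the front (rotate right by 3).
Applying that to "kingdom" gives "grpnlqj".

grpnlqj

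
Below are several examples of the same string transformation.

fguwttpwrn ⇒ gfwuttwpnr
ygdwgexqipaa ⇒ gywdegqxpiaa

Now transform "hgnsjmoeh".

In each case the input is transformed by: swap each adjacent pair of characters (1↔2, 3↔4, ...).
"hgnsjmoeh" → "ghsnmjeoh".

ghsnmjeoh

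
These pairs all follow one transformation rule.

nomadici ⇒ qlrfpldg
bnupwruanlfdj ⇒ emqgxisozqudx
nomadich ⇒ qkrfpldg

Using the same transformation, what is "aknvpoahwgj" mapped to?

What's happening: shift every letter 3 places forward in the alphabet (wrapping around), then take characters alternately from the front and the back (1st, last, 2nd, 2nd-last, ...).
For "aknvpoahwgj", step one produces "dnqysrdkzjm"; step two turns that into "dmnjqzyksdr".
(Check on "bnupwruanlfdj": → "eqxszuxdqoigm" → "emqgxisozqudx" ✓)

dmnjqzyksdr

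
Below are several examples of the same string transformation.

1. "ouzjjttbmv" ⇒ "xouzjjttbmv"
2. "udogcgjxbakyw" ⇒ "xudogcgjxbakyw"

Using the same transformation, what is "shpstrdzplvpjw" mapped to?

xshpstrdzplvpjw

Rule — prepend "x".
Applying that to "shpstrdzplvpjw" gives "xshpstrdzplvpjw".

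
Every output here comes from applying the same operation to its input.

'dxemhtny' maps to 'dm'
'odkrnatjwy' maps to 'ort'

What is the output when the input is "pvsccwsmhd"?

Rule — move the last 2 characters to the front (rotate right by 2), then keep one character in every 3, starting at position 3 (positions 3rd, 6th, 9th, ...).
For "pvsccwsmhd", step one produces "hdpvsccwsm"; step two turns that into "pcs".
(Check on "dxemhtny": → "nydxemht" → "dm" ✓)

pcs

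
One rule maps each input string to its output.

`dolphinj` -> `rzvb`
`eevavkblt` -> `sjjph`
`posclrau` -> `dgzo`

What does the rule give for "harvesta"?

vfsh

The pattern: keep every other character starting from the first (positions 1st, 3rd, 5th, ...), then shift every letter 12 places backward in the alphabet (wrapping around).
On "harvesta": the first step gives "hret", and the second then gives "vfsh".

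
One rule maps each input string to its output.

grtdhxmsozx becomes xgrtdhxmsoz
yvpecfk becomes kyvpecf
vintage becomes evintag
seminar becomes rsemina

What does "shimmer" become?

rshimme

What's happening: move the last character to the front.
Doing the same to "shimmer": "rshimme".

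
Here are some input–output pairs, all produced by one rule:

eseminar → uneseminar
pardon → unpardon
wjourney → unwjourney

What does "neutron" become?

unneutron

Each output is the input with this applied: prepend "un".
Applying that to "neutron" gives "unneutron".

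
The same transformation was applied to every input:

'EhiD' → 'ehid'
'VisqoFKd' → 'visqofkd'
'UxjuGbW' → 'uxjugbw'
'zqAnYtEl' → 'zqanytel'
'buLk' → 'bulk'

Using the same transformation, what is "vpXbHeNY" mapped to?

The rule is to convert every letter to lowercase.
"vpXbHeNY" → "vpxbheny".

vpxbheny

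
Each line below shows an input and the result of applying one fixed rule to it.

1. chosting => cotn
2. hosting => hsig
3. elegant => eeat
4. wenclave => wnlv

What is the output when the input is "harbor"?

What's happening: keep every other character starting from the first (positions 1st, 3rd, 5th, ...).
On "harbor" that produces "hro".

hro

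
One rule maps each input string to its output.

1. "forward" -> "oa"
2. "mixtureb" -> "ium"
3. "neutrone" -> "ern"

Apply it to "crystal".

rt

Each output is the input with this applied: swap the first and last characters, then keep one character in every 3, starting at position 2 (positions 2nd, 5th, 8th, ...).
Starting from "crystal": after the first operation, "lrystac"; after the second, "rt".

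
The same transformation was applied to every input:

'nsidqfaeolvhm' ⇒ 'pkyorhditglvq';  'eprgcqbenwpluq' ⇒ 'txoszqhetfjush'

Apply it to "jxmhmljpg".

jsmopkpam

Looking at the pairs, the operation is to shift every letter 3 places forward in the alphabet (wrapping around), then reverse the string.
Starting from "jxmhmljpg": after the first operation, "mapkpomsj"; after the second, "jsmopkpam".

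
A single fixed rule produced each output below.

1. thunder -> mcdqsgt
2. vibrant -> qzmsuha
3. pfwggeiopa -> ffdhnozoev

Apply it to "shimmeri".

In each case the input is transformed by: move the first 3 characters to the end (rotate left by 3), then shift every letter 1 place backward in the alphabet (wrapping around).
Applying that to "shimmeri" gives "lldqhrgh".
(Check on "vibrant": → "rantvib" → "qzmsuha" ✓)

lldqhrgh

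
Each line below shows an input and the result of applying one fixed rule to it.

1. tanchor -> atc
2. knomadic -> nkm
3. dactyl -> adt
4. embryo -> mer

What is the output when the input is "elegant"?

leg

What's happening: swap each adjacent pair of characters (1↔2, 3↔4, ...), then keep only the first 3 characters.
Working it through for "elegant": intermediate "legenat", final "leg".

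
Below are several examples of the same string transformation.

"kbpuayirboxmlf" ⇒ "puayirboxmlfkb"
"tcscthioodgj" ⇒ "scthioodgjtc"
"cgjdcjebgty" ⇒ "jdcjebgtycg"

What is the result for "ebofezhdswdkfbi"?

The transformation: move the first 2 characters to the end (rotate left by 2).
"ebofezhdswdkfbi" → "ofezhdswdkfbieb".

ofezhdswdkfbieb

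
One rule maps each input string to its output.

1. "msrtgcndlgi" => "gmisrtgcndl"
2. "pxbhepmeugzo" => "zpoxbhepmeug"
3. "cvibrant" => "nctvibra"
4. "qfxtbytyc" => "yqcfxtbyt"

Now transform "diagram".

The rule is to swap the first and last characters, then move the last 2 characters to the front (rotate right by 2).
Working it through for "diagram": intermediate "miagrad", final "admiagr".

admiagr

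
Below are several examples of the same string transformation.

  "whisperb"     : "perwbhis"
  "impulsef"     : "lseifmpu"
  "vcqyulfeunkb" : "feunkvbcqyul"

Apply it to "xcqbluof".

The rule is to swap the first and last characters, then swap the front and back halves of the string.
Applying both steps to "xcqbluof": "fcqbluox", then "luoxfcqb".
(Check on "vcqyulfeunkb": → "bcqyulfeunkv" → "feunkvbcqyul" ✓)

luoxfcqb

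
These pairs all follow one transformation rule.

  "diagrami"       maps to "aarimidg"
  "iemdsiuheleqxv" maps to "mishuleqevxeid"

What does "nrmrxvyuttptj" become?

The rule is to swap each adjacent pair of characters (1↔2, 3↔4, ...), then move the first 3 characters to the end (rotate left by 3).
For "nrmrxvyuttptj", step one produces "rnrmvxuytttpj"; step two turns that into "mvxuytttpjrnr".

mvxuytttpjrnr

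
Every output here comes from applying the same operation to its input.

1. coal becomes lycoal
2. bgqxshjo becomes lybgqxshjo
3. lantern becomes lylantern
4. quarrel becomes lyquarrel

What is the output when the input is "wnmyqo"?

The transformation: prepend "ly".
On "wnmyqo" that produces "lywnmyqo".

lywnmyqo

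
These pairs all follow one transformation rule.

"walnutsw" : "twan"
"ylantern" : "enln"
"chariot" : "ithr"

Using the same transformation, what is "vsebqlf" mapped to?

qfsb

In each case the input is transformed by: move the last 3 characters to the front (rotate right by 3), then keep every other character starting from the first (positions 1st, 3rd, 5th, ...).
For "vsebqlf", step one produces "qlfvseb"; step two turns that into "qfsb".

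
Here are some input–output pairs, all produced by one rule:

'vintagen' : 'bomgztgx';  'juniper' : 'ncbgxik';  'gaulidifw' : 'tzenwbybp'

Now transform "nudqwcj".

ngjwvpc

The rule is to shift every letter 7 places backward in the alphabet (wrapping around), then swap each adjacent pair of characters (1↔2, 3↔4, ...).
Starting from "nudqwcj": after the first operation, "gnwjpvc"; after the second, "ngjwvpc".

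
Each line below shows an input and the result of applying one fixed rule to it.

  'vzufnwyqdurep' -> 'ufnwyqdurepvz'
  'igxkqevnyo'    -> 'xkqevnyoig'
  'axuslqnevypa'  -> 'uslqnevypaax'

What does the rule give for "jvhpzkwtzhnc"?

hpzkwtzhncjv

The rule is to move the first 2 characters to the end (rotate left by 2).
"jvhpzkwtzhnc" → "hpzkwtzhncjv".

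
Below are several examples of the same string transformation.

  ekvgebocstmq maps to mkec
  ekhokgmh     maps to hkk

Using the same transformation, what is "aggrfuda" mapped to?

agf

What's happening: keep one character in every 3, starting at position 2 (positions 2nd, 5th, 8th, ...), then move the last character to the front.
Working it through for "aggrfuda": intermediate "gfa", final "agf".
(Check on "ekvgebocstmq": → "kecm" → "mkec" ✓)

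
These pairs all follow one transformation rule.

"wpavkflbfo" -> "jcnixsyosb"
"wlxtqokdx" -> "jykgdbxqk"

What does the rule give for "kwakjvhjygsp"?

The rule is to shift every letter 13 places forward in the alphabet (wrapping around) — i.e. ROT13.
Applying that to "kwakjvhjygsp" gives "xjnxwiuwltfc".

xjnxwiuwltfc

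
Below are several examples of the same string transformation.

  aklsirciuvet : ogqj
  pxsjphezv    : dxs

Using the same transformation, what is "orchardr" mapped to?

cvr

Looking at the pairs, the operation is to shift every letter 12 places backward in the alphabet (wrapping around), then keep one character in every 3, starting at position 1 (positions 1st, 4th, 7th, ...).
For "orchardr", step one produces "cfqvofrf"; step two turns that into "cvr".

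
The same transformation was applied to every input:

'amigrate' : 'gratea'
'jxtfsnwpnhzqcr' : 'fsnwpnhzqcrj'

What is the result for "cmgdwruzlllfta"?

The rule is to move the first character to the end, then delete the first 2 characters.
So "cmgdwruzlllfta" becomes "dwruzlllftac".
(Check on "amigrate": → "migratea" → "gratea" ✓)

dwruzlllftac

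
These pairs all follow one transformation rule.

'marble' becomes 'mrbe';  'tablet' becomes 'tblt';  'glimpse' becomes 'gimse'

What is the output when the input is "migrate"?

The transformation: double every character, then keep one character in every 3, starting at position 2 (positions 2nd, 5th, 8th, ...).
"migrate" → "mmiiggrraattee" → "mgrte".

mgrte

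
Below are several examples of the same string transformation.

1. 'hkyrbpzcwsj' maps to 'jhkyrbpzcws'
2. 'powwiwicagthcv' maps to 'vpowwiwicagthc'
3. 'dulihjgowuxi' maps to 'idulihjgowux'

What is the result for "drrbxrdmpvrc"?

cdrrbxrdmpvr

What's happening: move the last character to the front.
Doing the same to "drrbxrdmpvrc": "cdrrbxrdmpvr".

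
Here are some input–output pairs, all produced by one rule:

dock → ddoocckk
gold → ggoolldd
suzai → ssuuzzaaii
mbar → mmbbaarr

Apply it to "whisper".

wwhhiissppeerr

The rule is to double every character.
On "whisper" that produces "wwhhiissppeerr".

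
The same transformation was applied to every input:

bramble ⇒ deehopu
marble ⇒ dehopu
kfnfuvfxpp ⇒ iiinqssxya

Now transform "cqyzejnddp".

The transformation: sort the characters into alphabetical order, then shift every letter 3 places forward in the alphabet (wrapping around).
On "cqyzejnddp": the first step gives "cddejnpqyz", and the second then gives "fgghmqstbc".

fgghmqstbc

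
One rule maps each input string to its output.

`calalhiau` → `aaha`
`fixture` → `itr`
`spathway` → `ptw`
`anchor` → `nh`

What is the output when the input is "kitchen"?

The rule is to delete the last character, then keep every other character starting from the second (positions 2nd, 4th, 6th, ...).
On "kitchen": the first step gives "kitche", and the second then gives "ice".

ice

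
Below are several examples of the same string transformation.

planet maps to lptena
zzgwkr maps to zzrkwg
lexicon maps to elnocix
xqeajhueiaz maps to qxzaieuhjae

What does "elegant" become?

letnage

The pattern: move the first 2 characters to the end (rotate left by 2), then reverse the string.
On "elegant": the first step gives "egantel", and the second then gives "letnage".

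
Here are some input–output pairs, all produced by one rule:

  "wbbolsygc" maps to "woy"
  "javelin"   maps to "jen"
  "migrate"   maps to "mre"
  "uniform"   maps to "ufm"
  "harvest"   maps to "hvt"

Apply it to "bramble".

bme

The transformation: keep one character in every 3, starting at position 1 (positions 1st, 4th, 7th, ...).
Doing the same to "bramble": "bme".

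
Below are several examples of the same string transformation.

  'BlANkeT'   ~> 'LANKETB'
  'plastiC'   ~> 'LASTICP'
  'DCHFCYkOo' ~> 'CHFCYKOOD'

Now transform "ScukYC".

CUKYCS

Looking at the pairs, the operation is to move the first character to the end, then convert every letter to uppercase.
Doing the same to "ScukYC": "CUKYCS".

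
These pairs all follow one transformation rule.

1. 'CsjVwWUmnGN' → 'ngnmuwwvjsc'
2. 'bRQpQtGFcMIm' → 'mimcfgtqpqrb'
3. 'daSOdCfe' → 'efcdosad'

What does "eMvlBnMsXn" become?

nxsmnblvme

Rule — reverse the string, then convert every letter to lowercase.
For "eMvlBnMsXn", step one produces "nXsMnBlvMe"; step two turns that into "nxsmnblvme".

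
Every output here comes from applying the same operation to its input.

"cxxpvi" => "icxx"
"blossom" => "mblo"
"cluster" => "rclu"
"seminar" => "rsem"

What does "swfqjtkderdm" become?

mswf

Each output is the input with this applied: move the first 3 characters to the end (rotate left by 3), then keep only the last 4 characters.
Starting from "swfqjtkderdm": after the first operation, "qjtkderdmswf"; after the second, "mswf".
(Check on "cxxpvi": → "pvicxx" → "icxx" ✓)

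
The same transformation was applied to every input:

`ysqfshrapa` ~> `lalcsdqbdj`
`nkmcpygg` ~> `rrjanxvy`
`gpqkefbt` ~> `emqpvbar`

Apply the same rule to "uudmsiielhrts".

decswpttdxoff

Looking at the pairs, the operation is to reverse the string, then shift every letter 11 places forward in the alphabet (wrapping around).
Applying that to "uudmsiielhrts" gives "decswpttdxoff".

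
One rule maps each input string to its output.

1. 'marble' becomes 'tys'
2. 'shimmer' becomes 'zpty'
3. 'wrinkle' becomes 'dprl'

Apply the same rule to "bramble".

What's happening: keep every other character starting from the first (positions 1st, 3rd, 5th, ...), then shift every letter 7 places forward in the alphabet (wrapping around).
Applying both steps to "bramble": "babe", then "ihil".

ihil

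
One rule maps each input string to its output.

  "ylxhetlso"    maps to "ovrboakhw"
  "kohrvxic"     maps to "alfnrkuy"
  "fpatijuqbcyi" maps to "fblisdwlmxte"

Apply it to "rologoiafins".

What's happening: shift every letter 3 places forward in the alphabet (wrapping around), then move the last 3 characters to the front (rotate right by 3).
For "rologoiafins", step one produces "urorjrldilqv"; step two turns that into "lqvurorjrldi".

lqvurorjrldi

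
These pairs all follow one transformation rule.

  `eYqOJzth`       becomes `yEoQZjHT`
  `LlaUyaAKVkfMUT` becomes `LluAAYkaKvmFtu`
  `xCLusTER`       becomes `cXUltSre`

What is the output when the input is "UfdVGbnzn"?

Rule — flip the case of every letter, then swap each adjacent pair of characters (1↔2, 3↔4, ...).
So "UfdVGbnzn" becomes "FuvDBgZNN".

FuvDBgZNN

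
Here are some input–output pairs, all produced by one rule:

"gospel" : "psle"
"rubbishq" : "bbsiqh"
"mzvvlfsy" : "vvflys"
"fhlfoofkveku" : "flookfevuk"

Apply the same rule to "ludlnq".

ldqn

The rule is to swap each adjacent pair of characters (1↔2, 3↔4, ...), then delete the first 2 characters.
Starting from "ludlnq": after the first operation, "ulldqn"; after the second, "ldqn".
(Check on "rubbishq": → "urbbsiqh" → "bbsiqh" ✓)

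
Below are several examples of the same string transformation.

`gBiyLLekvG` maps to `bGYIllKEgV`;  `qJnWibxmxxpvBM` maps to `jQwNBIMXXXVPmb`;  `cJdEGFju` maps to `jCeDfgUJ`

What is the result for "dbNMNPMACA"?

BDmnpnamac

The rule is to flip the case of every letter, then swap each adjacent pair of characters (1↔2, 3↔4, ...).
Applying both steps to "dbNMNPMACA": "DBnmnpmaca", then "BDmnpnamac".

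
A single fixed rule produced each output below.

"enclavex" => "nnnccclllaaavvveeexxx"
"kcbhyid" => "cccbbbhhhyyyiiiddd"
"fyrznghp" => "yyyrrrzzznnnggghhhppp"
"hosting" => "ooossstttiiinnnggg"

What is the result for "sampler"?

The rule is to delete the first character, then repeat every character 3 times.
Working it through for "sampler": intermediate "ampler", final "aaammmpppllleeerrr".

aaammmpppllleeerrr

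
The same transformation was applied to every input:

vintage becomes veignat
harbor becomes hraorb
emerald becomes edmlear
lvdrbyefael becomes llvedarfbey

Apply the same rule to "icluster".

irceltus

The transformation: take characters alternately from the front and the back (1st, last, 2nd, 2nd-last, ...).
For "icluster" the result is "irceltus".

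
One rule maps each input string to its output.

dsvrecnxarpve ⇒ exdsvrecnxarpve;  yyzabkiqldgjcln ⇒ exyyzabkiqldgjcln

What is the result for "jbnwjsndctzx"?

Looking at the pairs, the operation is to prepend "ex".
So "jbnwjsndctzx" becomes "exjbnwjsndctzx".

exjbnwjsndctzx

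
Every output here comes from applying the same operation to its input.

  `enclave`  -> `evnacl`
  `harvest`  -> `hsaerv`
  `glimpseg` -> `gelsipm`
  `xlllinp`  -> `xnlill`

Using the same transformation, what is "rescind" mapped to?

rneisc

Each output is the input with this applied: delete the last character, then take characters alternately from the front and the back (1st, last, 2nd, 2nd-last, ...).
Working it through for "rescind": intermediate "rescin", final "rneisc".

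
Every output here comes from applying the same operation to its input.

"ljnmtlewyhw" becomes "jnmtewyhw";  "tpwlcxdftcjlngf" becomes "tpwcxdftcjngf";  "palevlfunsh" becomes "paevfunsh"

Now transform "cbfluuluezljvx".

cbfuuuezjvx

In each case the input is transformed by: remove every "l".
"cbfluuluezljvx" → "cbfuuuezjvx".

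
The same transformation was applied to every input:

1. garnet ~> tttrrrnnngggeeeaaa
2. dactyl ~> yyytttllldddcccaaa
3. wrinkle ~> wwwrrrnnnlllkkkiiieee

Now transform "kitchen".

In each case the input is transformed by: sort the characters into reverse alphabetical order, then repeat every character 3 times.
"kitchen" → "tnkihec" → "tttnnnkkkiiihhheeeccc".
(Check on "wrinkle": → "wrnlkie" → "wwwrrrnnnlllkkkiiieee" ✓)

tttnnnkkkiiihhheeeccc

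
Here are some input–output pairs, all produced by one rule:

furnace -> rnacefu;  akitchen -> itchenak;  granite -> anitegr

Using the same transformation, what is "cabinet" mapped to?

binetca

In each case the input is transformed by: move the first 2 characters to the end (rotate left by 2).
Applying that to "cabinet" gives "binetca".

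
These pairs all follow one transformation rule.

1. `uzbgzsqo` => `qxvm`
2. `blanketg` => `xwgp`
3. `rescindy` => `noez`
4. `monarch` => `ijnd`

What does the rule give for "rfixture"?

Each output is the input with this applied: shift every letter 4 places backward in the alphabet (wrapping around), then keep every other character starting from the first (positions 1st, 3rd, 5th, ...).
Starting from "rfixture": after the first operation, "nbetpqna"; after the second, "nepn".

nepn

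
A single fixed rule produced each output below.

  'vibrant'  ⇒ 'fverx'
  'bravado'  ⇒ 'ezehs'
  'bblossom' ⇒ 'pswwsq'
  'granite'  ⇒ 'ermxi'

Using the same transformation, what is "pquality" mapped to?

yepmxc

What's happening: shift every letter 4 places forward in the alphabet (wrapping around), then delete the first 2 characters.
Starting from "pquality": after the first operation, "tuyepmxc"; after the second, "yepmxc".
(Check on "granite": → "kvermxi" → "ermxi" ✓)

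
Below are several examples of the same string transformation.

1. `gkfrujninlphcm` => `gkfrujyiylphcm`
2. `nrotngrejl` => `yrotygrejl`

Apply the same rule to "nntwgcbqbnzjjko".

Rule — replace every "n" with "y".
On "nntwgcbqbnzjjko" that produces "yytwgcbqbyzjjko".

yytwgcbqbyzjjko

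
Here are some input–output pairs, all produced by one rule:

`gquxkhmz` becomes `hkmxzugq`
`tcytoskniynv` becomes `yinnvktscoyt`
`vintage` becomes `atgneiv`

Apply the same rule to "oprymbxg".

Looking at the pairs, the operation is to move the last 3 characters to the front (rotate right by 3), then take characters alternately from the front and the back (1st, last, 2nd, 2nd-last, ...).
For "oprymbxg", step one produces "bxgoprym"; step two turns that into "bmxygrop".
(Check on "tcytoskniynv": → "ynvtcytoskni" → "yinnvktscoyt" ✓)

bmxygrop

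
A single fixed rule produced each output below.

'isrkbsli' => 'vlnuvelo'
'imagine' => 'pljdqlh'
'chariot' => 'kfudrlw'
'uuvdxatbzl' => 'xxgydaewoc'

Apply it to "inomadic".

The transformation: swap each adjacent pair of characters (1↔2, 3↔4, ...), then shift every letter 3 places forward in the alphabet (wrapping around).
Starting from "inomadic": after the first operation, "nimodaci"; after the second, "qlprgdfl".

qlprgdfl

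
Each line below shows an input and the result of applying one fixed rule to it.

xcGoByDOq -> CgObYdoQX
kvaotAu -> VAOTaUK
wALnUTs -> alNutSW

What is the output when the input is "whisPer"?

The transformation: flip the case of every letter, then move the first character to the end.
"whisPer" → "WHISpER" → "HISpERW".

HISpERW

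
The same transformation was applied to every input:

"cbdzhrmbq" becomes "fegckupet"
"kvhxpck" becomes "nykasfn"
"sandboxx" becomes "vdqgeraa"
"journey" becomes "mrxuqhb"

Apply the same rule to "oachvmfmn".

rdfkypipq

In each case the input is transformed by: shift every letter 3 places forward in the alphabet (wrapping around).
So "oachvmfmn" becomes "rdfkypipq".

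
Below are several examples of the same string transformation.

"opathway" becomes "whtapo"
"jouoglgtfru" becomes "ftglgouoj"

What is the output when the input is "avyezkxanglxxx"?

xlgnaxkzeyva

Each output is the input with this applied: delete the last 2 characters, then reverse the string.
Applying both steps to "avyezkxanglxxx": "avyezkxanglx", then "xlgnaxkzeyva".
(Check on "opathway": → "opathw" → "whtapo" ✓)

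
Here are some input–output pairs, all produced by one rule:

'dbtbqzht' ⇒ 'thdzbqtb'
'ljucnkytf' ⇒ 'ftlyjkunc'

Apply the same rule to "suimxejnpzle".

elszupinmjxe

The pattern: move the last character to the front, then take characters alternately from the front and the back (1st, last, 2nd, 2nd-last, ...).
On "suimxejnpzle": the first step gives "esuimxejnpzl", and the second then gives "elszupinmjxe".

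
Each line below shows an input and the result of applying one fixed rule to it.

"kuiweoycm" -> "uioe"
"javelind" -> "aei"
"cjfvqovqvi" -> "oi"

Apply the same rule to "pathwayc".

aa

The pattern: swap each adjacent pair of characters (1↔2, 3↔4, ...), then keep only the vowels.
Applying both steps to "pathwayc": "aphtawcy", then "aa".
(Check on "kuiweoycm": → "ukwioecym" → "uioe" ✓)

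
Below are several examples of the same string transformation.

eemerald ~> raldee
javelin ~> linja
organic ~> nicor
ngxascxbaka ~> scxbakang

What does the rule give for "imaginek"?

inekim

What's happening: move the first 2 characters to the end (rotate left by 2), then delete the first 2 characters.
On "imaginek": the first step gives "aginekim", and the second then gives "inekim".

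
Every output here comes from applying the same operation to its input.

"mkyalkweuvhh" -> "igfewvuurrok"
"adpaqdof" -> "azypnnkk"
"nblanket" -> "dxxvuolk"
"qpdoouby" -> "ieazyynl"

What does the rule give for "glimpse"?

What's happening: sort the characters into reverse alphabetical order, then shift every letter 10 places forward in the alphabet (wrapping around).
Applying both steps to "glimpse": "spmlige", then "czwvsqo".

czwvsqo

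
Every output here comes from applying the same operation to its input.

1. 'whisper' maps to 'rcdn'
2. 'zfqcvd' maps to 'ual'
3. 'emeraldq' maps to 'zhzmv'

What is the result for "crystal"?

xmtn

In each case the input is transformed by: delete the last 3 characters, then shift every letter 5 places backward in the alphabet (wrapping around).
"crystal" → "xmtn".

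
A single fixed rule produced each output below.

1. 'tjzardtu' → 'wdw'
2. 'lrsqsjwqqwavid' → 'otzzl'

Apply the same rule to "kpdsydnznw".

In each case the input is transformed by: keep one character in every 3, starting at position 1 (positions 1st, 4th, 7th, ...), then shift every letter 3 places forward in the alphabet (wrapping around).
Starting from "kpdsydnznw": after the first operation, "ksnw"; after the second, "nvqz".

nvqz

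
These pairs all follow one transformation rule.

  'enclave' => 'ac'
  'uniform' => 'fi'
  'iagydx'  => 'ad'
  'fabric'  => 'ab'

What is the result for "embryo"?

In each case the input is transformed by: sort the characters into alphabetical order, then keep only the first 2 characters.
Applying both steps to "embryo": "bemory", then "be".

be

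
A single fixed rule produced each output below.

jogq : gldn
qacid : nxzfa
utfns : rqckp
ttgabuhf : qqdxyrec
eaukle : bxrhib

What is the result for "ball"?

yxii

Rule — shift every letter 3 places backward in the alphabet (wrapping around).
For "ball" the result is "yxii".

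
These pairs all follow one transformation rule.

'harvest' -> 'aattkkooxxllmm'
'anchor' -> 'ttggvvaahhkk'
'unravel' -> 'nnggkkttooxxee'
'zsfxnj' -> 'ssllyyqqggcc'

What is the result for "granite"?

The pattern: double every character, then shift every letter 7 places backward in the alphabet (wrapping around).
So "granite" becomes "zzkkttggbbmmxx".
(Check on "harvest": → "hhaarrvveesstt" → "aattkkooxxllmm" ✓)

zzkkttggbbmmxx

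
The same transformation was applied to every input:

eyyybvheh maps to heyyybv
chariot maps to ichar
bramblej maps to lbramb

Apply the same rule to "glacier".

iglac

Looking at the pairs, the operation is to delete the last 2 characters, then move the last character to the front.
Applying both steps to "glacier": "glaci", then "iglac".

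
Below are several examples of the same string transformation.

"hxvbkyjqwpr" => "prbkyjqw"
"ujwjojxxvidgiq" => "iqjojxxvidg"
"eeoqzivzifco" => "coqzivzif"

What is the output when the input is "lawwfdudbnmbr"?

The rule is to delete the first 3 characters, then move the last 2 characters to the front (rotate right by 2).
Working it through for "lawwfdudbnmbr": intermediate "wfdudbnmbr", final "brwfdudbnm".

brwfdudbnm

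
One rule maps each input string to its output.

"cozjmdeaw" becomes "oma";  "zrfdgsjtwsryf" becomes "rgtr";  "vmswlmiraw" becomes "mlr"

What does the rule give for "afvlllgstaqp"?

flsq

Each output is the input with this applied: keep one character in every 3, starting at position 2 (positions 2nd, 5th, 8th, ...).
Doing the same to "afvlllgstaqp": "flsq".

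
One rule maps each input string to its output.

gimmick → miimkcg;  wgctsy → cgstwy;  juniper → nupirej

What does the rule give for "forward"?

In each case the input is transformed by: move the first character to the end, then swap each adjacent pair of characters (1↔2, 3↔4, ...).
Applying both steps to "forward": "orwardf", then "roawdrf".

roawdrf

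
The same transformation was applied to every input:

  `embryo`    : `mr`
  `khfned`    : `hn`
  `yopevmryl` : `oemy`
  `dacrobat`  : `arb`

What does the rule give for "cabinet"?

aie

The pattern: delete the last character, then keep every other character starting from the second (positions 2nd, 4th, 6th, ...).
Working it through for "cabinet": intermediate "cabine", final "aie".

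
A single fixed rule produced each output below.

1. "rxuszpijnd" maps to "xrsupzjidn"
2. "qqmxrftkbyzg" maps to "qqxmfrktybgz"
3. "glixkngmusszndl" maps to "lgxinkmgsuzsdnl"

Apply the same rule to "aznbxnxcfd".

zabnnxcxdf

Each output is the input with this applied: swap each adjacent pair of characters (1↔2, 3↔4, ...).
"aznbxnxcfd" → "zabnnxcxdf".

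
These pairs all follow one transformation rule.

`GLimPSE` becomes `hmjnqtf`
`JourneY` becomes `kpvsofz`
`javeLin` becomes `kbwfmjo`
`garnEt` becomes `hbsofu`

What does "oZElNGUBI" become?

pafmohvcj

What's happening: shift every letter 1 place forward in the alphabet (wrapping around), then convert every letter to lowercase.
Applying both steps to "oZElNGUBI": "pAFmOHVCJ", then "pafmohvcj".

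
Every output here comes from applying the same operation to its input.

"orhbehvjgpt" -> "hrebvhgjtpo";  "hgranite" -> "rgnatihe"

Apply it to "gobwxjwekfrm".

The transformation: move the first character to the end, then swap each adjacent pair of characters (1↔2, 3↔4, ...).
"gobwxjwekfrm" → "obwxjwekfrmg" → "boxwwjkerfgm".

boxwwjkerfgm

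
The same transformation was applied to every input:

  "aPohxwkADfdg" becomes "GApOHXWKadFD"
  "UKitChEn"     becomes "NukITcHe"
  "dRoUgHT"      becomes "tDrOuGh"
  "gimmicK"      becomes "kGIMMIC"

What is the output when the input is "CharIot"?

TcHARiO

The pattern: flip the case of every letter, then move the last character to the front.
"CharIot" → "TcHARiO".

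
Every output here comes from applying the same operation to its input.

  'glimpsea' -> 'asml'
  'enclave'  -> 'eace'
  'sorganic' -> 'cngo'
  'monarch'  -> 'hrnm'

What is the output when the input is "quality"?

Each output is the input with this applied: reverse the string, then keep every other character starting from the first (positions 1st, 3rd, 5th, ...).
On "quality": the first step gives "ytilauq", and the second then gives "yiaq".

yiaq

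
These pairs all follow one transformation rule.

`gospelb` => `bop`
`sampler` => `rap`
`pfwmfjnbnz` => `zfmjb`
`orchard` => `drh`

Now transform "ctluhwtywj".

Looking at the pairs, the operation is to move the last 2 characters to the front (rotate right by 2), then keep every other character starting from the second (positions 2nd, 4th, 6th, ...).
"ctluhwtywj" → "wjctluhwty" → "jtuwy".

jtuwy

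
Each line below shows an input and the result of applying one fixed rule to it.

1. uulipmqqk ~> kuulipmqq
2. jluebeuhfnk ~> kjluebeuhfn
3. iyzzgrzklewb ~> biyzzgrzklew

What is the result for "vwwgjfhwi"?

ivwwgjfhw

What's happening: move the last character to the front.
For "vwwgjfhwi" the result is "ivwwgjfhw".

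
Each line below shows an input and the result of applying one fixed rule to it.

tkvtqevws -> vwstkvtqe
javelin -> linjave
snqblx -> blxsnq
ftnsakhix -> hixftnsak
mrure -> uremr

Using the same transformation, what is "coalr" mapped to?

What's happening: move the last 3 characters to the front (rotate right by 3).
"coalr" → "alrco".

alrco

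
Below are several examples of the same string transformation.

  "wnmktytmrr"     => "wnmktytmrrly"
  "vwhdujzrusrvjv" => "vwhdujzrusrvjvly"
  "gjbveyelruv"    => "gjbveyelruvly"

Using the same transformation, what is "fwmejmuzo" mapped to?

What's happening: append "ly".
Doing the same to "fwmejmuzo": "fwmejmuzoly".

fwmejmuzoly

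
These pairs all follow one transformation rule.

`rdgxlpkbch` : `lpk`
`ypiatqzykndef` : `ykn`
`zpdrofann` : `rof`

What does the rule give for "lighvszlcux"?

Looking at the pairs, the operation is to delete the last 3 characters, then keep only the last 3 characters.
On "lighvszlcux" that produces "szl".

szl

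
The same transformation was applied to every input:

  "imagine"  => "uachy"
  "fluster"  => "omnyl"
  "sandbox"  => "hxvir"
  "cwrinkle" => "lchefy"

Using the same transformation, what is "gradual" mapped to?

The pattern: shift every letter 6 places backward in the alphabet (wrapping around), then delete the first 2 characters.
"gradual" → "aluxouf" → "uxouf".

uxouf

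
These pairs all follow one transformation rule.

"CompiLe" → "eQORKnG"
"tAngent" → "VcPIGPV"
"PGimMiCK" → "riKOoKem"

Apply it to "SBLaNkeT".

udnCpMGv

The rule is to shift every letter 2 places forward in the alphabet (wrapping around), then flip the case of every letter.
Starting from "SBLaNkeT": after the first operation, "UDNcPmgV"; after the second, "udnCpMGv".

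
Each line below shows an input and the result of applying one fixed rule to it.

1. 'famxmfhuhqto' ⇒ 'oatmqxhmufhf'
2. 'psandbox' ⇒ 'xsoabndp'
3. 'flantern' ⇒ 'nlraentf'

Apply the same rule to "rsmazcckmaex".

xsemaamzkccr

The pattern: take characters alternately from the front and the back (1st, last, 2nd, 2nd-last, ...), then move the first character to the end.
On "rsmazcckmaex": the first step gives "rxsemaamzkcc", and the second then gives "xsemaamzkccr".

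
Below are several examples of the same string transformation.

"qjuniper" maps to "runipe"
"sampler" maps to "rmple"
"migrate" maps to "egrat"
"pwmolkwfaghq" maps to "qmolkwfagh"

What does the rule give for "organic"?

Rule — delete the first 2 characters, then move the last character to the front.
"organic" → "cgani".

cgani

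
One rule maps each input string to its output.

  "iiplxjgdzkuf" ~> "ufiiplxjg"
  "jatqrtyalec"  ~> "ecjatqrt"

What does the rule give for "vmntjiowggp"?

gpvmntji

The rule is to move the last 2 characters to the front (rotate right by 2), then delete the last 3 characters.
On "vmntjiowggp": the first step gives "gpvmntjiowg", and the second then gives "gpvmntji".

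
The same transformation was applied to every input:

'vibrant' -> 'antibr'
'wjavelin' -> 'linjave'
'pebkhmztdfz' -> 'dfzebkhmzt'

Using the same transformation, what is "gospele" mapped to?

eleosp

Rule — delete the first character, then move the last 3 characters to the front (rotate right by 3).
For "gospele" the result is "eleosp".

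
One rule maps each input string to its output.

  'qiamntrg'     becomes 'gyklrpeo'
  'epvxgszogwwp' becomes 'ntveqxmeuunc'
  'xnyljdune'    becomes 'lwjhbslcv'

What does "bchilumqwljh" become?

Looking at the pairs, the operation is to move the first character to the end, then shift every letter 2 places backward in the alphabet (wrapping around).
On "bchilumqwljh": the first step gives "chilumqwljhb", and the second then gives "afgjskoujhfz".

afgjskoujhfz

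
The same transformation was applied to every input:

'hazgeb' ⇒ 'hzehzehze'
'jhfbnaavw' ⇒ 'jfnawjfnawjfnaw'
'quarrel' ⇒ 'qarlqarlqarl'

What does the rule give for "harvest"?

hrethrethret

In each case the input is transformed by: keep every other character starting from the first (positions 1st, 3rd, 5th, ...), then write the whole string 3 times in a row.
Starting from "harvest": after the first operation, "hret"; after the second, "hrethrethret".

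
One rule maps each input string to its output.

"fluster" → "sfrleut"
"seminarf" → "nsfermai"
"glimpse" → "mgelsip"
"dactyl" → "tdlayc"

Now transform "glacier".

cgrleai

The pattern: take characters alternately from the front and the back (1st, last, 2nd, 2nd-last, ...), then move the last character to the front.
On "glacier": the first step gives "grleaic", and the second then gives "cgrleai".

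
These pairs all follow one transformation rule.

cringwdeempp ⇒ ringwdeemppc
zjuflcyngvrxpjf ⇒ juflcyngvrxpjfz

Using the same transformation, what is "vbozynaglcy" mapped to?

What's happening: move the first character to the end.
"vbozynaglcy" → "bozynaglcyv".

bozynaglcyv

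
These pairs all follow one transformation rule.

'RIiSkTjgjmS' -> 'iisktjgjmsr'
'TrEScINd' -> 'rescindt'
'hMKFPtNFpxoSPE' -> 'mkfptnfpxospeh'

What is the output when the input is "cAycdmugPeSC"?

Rule — move the first character to the end, then convert every letter to lowercase.
Starting from "cAycdmugPeSC": after the first operation, "AycdmugPeSCc"; after the second, "aycdmugpescc".

aycdmugpescc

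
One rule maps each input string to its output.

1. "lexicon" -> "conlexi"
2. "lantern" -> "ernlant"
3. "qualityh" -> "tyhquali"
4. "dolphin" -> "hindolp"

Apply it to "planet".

netpla

The rule is to move the last 3 characters to the front (rotate right by 3).
On "planet" that produces "netpla".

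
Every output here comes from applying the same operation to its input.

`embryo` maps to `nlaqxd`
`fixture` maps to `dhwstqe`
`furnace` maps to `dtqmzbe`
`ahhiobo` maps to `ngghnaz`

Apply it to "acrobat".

The transformation: swap the first and last characters, then shift every letter 1 place backward in the alphabet (wrapping around).
On "acrobat": the first step gives "tcrobaa", and the second then gives "sbqnazz".
(Check on "fixture": → "eixturf" → "dhwstqe" ✓)

sbqnazz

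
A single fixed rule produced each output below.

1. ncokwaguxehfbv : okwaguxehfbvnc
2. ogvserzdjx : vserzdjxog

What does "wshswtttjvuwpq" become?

hswtttjvuwpqws

Each output is the input with this applied: move the first 2 characters to the end (rotate left by 2).
For "wshswtttjvuwpq" the result is "hswtttjvuwpqws".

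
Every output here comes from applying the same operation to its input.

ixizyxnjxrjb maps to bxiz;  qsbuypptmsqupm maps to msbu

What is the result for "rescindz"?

zesc

Rule — swap the first and last characters, then keep only the first 4 characters.
"rescindz" → "zescindr" → "zesc".
(Check on "qsbuypptmsqupm": → "msbuypptmsqupq" → "msbu" ✓)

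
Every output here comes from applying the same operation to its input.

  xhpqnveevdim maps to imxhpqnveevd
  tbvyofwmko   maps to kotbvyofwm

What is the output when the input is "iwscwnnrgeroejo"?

Looking at the pairs, the operation is to move the last 2 characters to the front (rotate right by 2).
Doing the same to "iwscwnnrgeroejo": "joiwscwnnrgeroe".

joiwscwnnrgeroe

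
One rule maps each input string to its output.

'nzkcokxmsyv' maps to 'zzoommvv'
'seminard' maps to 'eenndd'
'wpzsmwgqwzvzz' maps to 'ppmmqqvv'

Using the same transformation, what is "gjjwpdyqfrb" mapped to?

jjppqqbb

Rule — keep one character in every 3, starting at position 2 (positions 2nd, 5th, 8th, ...), then double every character.
On "gjjwpdyqfrb" that produces "jjppqqbb".
(Check on "nzkcokxmsyv": → "zomv" → "zzoommvv" ✓)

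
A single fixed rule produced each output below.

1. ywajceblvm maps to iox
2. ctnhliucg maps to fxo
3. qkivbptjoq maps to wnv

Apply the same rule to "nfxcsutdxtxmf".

Each output is the input with this applied: shift every letter 12 places forward in the alphabet (wrapping around), then keep one character in every 3, starting at position 2 (positions 2nd, 5th, 8th, ...).
"nfxcsutdxtxmf" → "zrjoegfpjfjyr" → "repj".

repj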